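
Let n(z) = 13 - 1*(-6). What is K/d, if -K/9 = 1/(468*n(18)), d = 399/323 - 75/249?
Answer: -1411/1302184 ≈ -0.0010836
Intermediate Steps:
n(z) = 19 (n(z) = 13 + 6 = 19)
d = 1318/1411 (d = 399*(1/323) - 75*1/249 = 21/17 - 25/83 = 1318/1411 ≈ 0.93409)
K = -1/988 (K = -9/(468*19) = -1/(52*19) = -9*1/8892 = -1/988 ≈ -0.0010121)
K/d = -1/(988*1318/1411) = -1/988*1411/1318 = -1411/1302184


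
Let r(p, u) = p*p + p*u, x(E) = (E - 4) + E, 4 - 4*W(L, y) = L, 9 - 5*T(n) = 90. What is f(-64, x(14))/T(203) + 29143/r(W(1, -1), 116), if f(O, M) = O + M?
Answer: 12683176/37827 ≈ 335.29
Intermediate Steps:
T(n) = -81/5 (T(n) = 9/5 - ⅕*90 = 9/5 - 18 = -81/5)
W(L, y) = 1 - L/4
x(E) = -4 + 2*E (x(E) = (-4 + E) + E = -4 + 2*E)
f(O, M) = M + O
r(p, u) = p² + p*u
f(-64, x(14))/T(203) + 29143/r(W(1, -1), 116) = ((-4 + 2*14) - 64)/(-81/5) + 29143/(((1 - ¼*1)*((1 - ¼*1) + 116))) = ((-4 + 28) - 64)*(-5/81) + 29143/(((1 - ¼)*((1 - ¼) + 116))) = (24 - 64)*(-5/81) + 29143/((3*(¾ + 116)/4)) = -40*(-5/81) + 29143/(((¾)*(467/4))) = 200/81 + 29143/(1401/16) = 200/81 + 29143*(16/1401) = 200/81 + 466288/1401 = 12683176/37827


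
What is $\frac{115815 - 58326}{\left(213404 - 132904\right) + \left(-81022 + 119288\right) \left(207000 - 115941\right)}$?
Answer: $\frac{57489}{3484544194} \approx 1.6498 \cdot 10^{-5}$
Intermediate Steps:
$\frac{115815 - 58326}{\left(213404 - 132904\right) + \left(-81022 + 119288\right) \left(207000 - 115941\right)} = \frac{57489}{\left(213404 - 132904\right) + 38266 \cdot 91059} = \frac{57489}{80500 + 3484463694} = \frac{57489}{3484544194}$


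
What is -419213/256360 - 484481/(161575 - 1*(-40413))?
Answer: -52219386151/12945410920 ≈ -4.0338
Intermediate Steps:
-419213/256360 - 484481/(161575 - 1*(-40413)) = -419213*1/256360 - 484481/(161575 + 40413) = -419213/256360 - 484481/201988 = -52219386151/12945410920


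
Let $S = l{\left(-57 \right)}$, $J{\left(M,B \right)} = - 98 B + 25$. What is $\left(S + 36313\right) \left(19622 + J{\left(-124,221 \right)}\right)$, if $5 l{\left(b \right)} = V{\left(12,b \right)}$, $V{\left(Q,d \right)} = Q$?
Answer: $- \frac{365151347}{5} \approx -7.303 \cdot 10^{7}$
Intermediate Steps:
$J{\left(M,B \right)} = 25 - 98 B$
$l{\left(b \right)} = \frac{12}{5}$ ($l{\left(b \right)} = \frac{1}{5} \cdot 12 = \frac{12}{5}$)
$S = \frac{12}{5} \approx 2.4$
$\left(S + 36313\right) \left(19622 + J{\left(-124,221 \right)}\right) = \left(\frac{12}{5} + 36313\right) \left(19622 + \left(25 - 21658\right)\right) = \frac{181577 \left(19622 + \left(25 - 21658\right)\right)}{5} = \frac{181577 \left(19622 - 21633\right)}{5} = \frac{181577}{5} \left(-2011\right) = - \frac{365151347}{5}$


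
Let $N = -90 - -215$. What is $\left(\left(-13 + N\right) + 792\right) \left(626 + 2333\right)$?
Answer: $2674936$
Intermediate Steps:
$N = 125$ ($N = -90 + 215 = 125$)
$\left(\left(-13 + N\right) + 792\right) \left(626 + 2333\right) = \left(\left(-13 + 125\right) + 792\right) \left(626 + 2333\right) = \left(112 + 792\right) 2959 = 904 \cdot 2959 = 2674936$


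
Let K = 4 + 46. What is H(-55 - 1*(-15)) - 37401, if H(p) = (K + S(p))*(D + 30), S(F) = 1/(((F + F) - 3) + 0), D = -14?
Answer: -3037899/83 ≈ -36601.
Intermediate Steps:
K = 50
S(F) = 1/(-3 + 2*F) (S(F) = 1/((2*F - 3) + 0) = 1/((-3 + 2*F) + 0) = 1/(-3 + 2*F))
H(p) = 800 + 16/(-3 + 2*p) (H(p) = (50 + 1/(-3 + 2*p))*(-14 + 30) = (50 + 1/(-3 + 2*p))*16 = 800 + 16/(-3 + 2*p))
H(-55 - 1*(-15)) - 37401 = 16*(-149 + 100*(-55 - 1*(-15)))/(-3 + 2*(-55 - 1*(-15))) - 37401 = 16*(-149 + 100*(-55 + 15))/(-3 + 2*(-55 + 15)) - 37401 = 16*(-149 + 100*(-40))/(-3 + 2*(-40)) - 37401 = 16*(-149 - 4000)/(-3 - 80) - 37401 = 16*(-4149)/(-83) - 37401 = 16*(-1/83)*(-4149) - 37401 = 66384/83 - 37401 = -3037899/83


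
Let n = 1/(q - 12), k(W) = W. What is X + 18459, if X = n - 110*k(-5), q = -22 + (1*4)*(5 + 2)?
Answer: 114053/6 ≈ 19009.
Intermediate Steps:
q = 6 (q = -22 + 4*7 = -22 + 28 = 6)
n = -⅙ (n = 1/(6 - 12) = 1/(-6) = -⅙ ≈ -0.16667)
X = 3299/6 (X = -⅙ - 110*(-5) = -⅙ + 550 = 3299/6 ≈ 549.83)
X + 18459 = 3299/6 + 18459 = 114053/6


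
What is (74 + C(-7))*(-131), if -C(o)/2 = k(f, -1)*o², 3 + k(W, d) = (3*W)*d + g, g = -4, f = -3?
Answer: 15982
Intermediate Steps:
k(W, d) = -7 + 3*W*d (k(W, d) = -3 + ((3*W)*d - 4) = -3 + (3*W*d - 4) = -3 + (-4 + 3*W*d) = -7 + 3*W*d)
C(o) = -4*o² (C(o) = -2*(-7 + 3*(-3)*(-1))*o² = -2*(-7 + 9)*o² = -4*o²)
(74 + C(-7))*(-131) = (74 - 4*(-7)²)*(-131) = (74 - 4*49)*(-131) = (74 - 196)*(-131) = -122*(-131) = 15982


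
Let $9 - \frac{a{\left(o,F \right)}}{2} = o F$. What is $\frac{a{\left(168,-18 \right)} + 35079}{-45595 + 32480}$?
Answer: $- \frac{8229}{2623} \approx -3.1372$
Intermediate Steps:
$a{\left(o,F \right)} = 18 - 2 F o$ ($a{\left(o,F \right)} = 18 - 2 o F = 18 - 2 F o$)
$\frac{a{\left(168,-18 \right)} + 35079}{-45595 + 32480} = \frac{\left(18 - \left(-36\right) 168\right) + 35079}{-45595 + 32480} = \frac{\left(18 + 6048\right) + 35079}{-13115} = \left(6066 + 35079\right) \left(- \frac{1}{13115}\right) = 41145 \left(- \frac{1}{13115}\right) = - \frac{8229}{2623}$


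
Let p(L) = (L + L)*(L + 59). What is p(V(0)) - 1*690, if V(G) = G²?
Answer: -690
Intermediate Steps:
p(L) = 2*L*(59 + L) (p(L) = (2*L)*(59 + L) = 2*L*(59 + L))
p(V(0)) - 1*690 = 2*0²*(59 + 0²) - 1*690 = 2*0*(59 + 0) - 690 = 2*0*59 - 690 = 0 - 690 = -690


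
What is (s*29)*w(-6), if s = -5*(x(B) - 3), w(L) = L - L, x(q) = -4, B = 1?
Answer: 0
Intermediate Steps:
w(L) = 0
s = 35 (s = -5*(-4 - 3) = -5*(-7) = 35)
(s*29)*w(-6) = (35*29)*0 = 1015*0 = 0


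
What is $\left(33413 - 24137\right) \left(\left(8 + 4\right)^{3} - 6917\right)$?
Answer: $-48133164$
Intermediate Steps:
$\left(33413 - 24137\right) \left(\left(8 + 4\right)^{3} - 6917\right) = 9276 \left(12^{3} - 6917\right) = 9276 \left(1728 - 6917\right) = 9276 \left(-5189\right) = -48133164$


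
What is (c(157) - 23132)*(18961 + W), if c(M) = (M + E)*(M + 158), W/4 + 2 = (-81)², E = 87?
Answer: 2428344416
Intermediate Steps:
W = 26236 (W = -8 + 4*(-81)² = -8 + 4*6561 = -8 + 26244 = 26236)
c(M) = (87 + M)*(158 + M) (c(M) = (M + 87)*(M + 158) = (87 + M)*(158 + M))
(c(157) - 23132)*(18961 + W) = ((13746 + 157² + 245*157) - 23132)*(18961 + 26236) = ((13746 + 24649 + 38465) - 23132)*45197 = (76860 - 23132)*45197 = 53728*45197 = 2428344416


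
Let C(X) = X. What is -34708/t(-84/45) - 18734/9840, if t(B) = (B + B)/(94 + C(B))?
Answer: 29499304871/34440 ≈ 8.5654e+5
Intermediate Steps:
t(B) = 2*B/(94 + B) (t(B) = (B + B)/(94 + B) = (2*B)/(94 + B) = 2*B/(94 + B))
-34708/t(-84/45) - 18734/9840 = -34708/(2*(-84/45)/(94 - 84/45)) - 18734/9840 = -34708/(2*(-84*1/45)/(94 - 84*1/45)) - 18734*1/9840 = -34708/(2*(-28/15)/(94 - 28/15)) - 9367/4920 = -34708/(2*(-28/15)/(1382/15)) - 9367/4920 = -34708/(2*(-28/15)*(15/1382)) - 9367/4920 = -34708/(-28/691) - 9367/4920 = -34708*(-691/28) - 9367/4920 = 5995807/7 - 9367/4920 = 29499304871/34440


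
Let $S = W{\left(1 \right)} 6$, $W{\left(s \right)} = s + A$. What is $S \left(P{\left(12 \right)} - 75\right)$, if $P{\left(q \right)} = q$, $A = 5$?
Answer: $-2268$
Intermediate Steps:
$W{\left(s \right)} = 5 + s$ ($W{\left(s \right)} = s + 5 = 5 + s$)
$S = 36$ ($S = \left(5 + 1\right) 6 = 6 \cdot 6 = 36$)
$S \left(P{\left(12 \right)} - 75\right) = 36 \left(12 - 75\right) = 36 \left(-63\right) = -2268$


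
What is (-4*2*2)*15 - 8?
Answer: -248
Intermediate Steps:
(-4*2*2)*15 - 8 = -8*2*15 - 8 = -16*15 - 8 = -240 - 8 = -248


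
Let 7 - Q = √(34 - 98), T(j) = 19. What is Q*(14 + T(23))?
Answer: 231 - 264*I ≈ 231.0 - 264.0*I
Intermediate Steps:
Q = 7 - 8*I (Q = 7 - √(34 - 98) = 7 - √(-64) = 7 - 8*I ≈ 7.0 - 8.0*I)
Q*(14 + T(23)) = (7 - 8*I)*(14 + 19) = (7 - 8*I)*33 = 231 - 264*I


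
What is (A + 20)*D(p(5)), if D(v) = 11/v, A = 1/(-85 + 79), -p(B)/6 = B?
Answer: -1309/180 ≈ -7.2722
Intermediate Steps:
p(B) = -6*B
A = -⅙ (A = 1/(-6) = -⅙ ≈ -0.16667)
(A + 20)*D(p(5)) = (-⅙ + 20)*(11/((-6*5))) = 119*(11/(-30))/6 = 119*(11*(-1/30))/6 = (119/6)*(-11/30) = -1309/180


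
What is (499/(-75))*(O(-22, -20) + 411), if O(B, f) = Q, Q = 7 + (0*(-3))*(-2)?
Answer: -208582/75 ≈ -2781.1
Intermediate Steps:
Q = 7 (Q = 7 + 0*(-2) = 7 + 0 = 7)
O(B, f) = 7
(499/(-75))*(O(-22, -20) + 411) = (499/(-75))*(7 + 411) = (499*(-1/75))*418 = -499/75*418 = -208582/75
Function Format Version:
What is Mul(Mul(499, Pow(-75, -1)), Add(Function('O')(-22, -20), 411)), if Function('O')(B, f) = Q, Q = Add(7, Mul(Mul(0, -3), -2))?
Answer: Rational(-208582, 75) ≈ -2781.1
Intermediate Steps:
Q = 7 (Q = Add(7, Mul(0, -2)) = Add(7, 0) = 7)
Function('O')(B, f) = 7
Mul(Mul(499, Pow(-75, -1)), Add(Function('O')(-22, -20), 411)) = Mul(Mul(499, Pow(-75, -1)), Add(7, 411)) = Mul(Mul(499, Rational(-1, 75)), 418) = Mul(Rational(-499, 75), 418) = Rational(-208582, 75)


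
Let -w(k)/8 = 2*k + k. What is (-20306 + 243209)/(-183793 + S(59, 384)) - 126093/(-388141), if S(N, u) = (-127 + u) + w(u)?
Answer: -62213115387/74814954032 ≈ -0.83156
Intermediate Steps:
w(k) = -24*k (w(k) = -8*(2*k + k) = -24*k)
S(N, u) = -127 - 23*u (S(N, u) = (-127 + u) - 24*u = -127 - 23*u)
(-20306 + 243209)/(-183793 + S(59, 384)) - 126093/(-388141) = (-20306 + 243209)/(-183793 + (-127 - 23*384)) - 126093/(-388141) = 222903/(-183793 + (-127 - 8832)) - 126093*(-1)/388141 = 222903/(-183793 - 8959) - 1*(-126093/388141) = 222903/(-192752) + 126093/388141 = 222903*(-1/192752) + 126093/388141 = -222903/192752 + 126093/388141 = -62213115387/74814954032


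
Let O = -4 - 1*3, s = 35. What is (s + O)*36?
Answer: 1008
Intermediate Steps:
O = -7 (O = -4 - 3 = -7)
(s + O)*36 = (35 - 7)*36 = 28*36 = 1008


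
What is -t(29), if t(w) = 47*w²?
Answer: -39527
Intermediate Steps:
-t(29) = -47*29² = -47*841 = -1*39527 = -39527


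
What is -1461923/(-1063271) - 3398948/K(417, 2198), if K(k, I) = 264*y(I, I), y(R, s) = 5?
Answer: -82092570467/31898130 ≈ -2573.6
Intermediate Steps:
K(k, I) = 1320 (K(k, I) = 264*5 = 1320)
-1461923/(-1063271) - 3398948/K(417, 2198) = -1461923/(-1063271) - 3398948/1320 = -1461923*(-1/1063271) - 3398948*1/1320 = 1461923/1063271 - 849737/330 = -82092570467/31898130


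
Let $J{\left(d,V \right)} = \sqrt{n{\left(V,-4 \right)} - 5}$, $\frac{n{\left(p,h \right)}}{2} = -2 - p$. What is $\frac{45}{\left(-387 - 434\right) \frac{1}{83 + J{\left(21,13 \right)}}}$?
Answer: $- \frac{3735}{821} - \frac{45 i \sqrt{35}}{821} \approx -4.5493 - 0.32427 i$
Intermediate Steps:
$n{\left(p,h \right)} = -4 - 2 p$ ($n{\left(p,h \right)} = 2 \left(-2 - p\right) = -4 - 2 p$)
$J{\left(d,V \right)} = \sqrt{-9 - 2 V}$ ($J{\left(d,V \right)} = \sqrt{\left(-4 - 2 V\right) - 5} = \sqrt{-9 - 2 V}$)
$\frac{45}{\left(-387 - 434\right) \frac{1}{83 + J{\left(21,13 \right)}}} = \frac{45}{\left(-387 - 434\right) \frac{1}{83 + \sqrt{-9 - 26}}} = \frac{45}{\left(-821\right) \frac{1}{83 + \sqrt{-9 - 26}}} = \frac{45}{\left(-821\right) \frac{1}{83 + \sqrt{-35}}} = \frac{45}{\left(-821\right) \frac{1}{83 + i \sqrt{35}}} = 45 \left(- \frac{83}{821} - \frac{i \sqrt{35}}{821}\right) = - \frac{3735}{821} - \frac{45 i \sqrt{35}}{821}$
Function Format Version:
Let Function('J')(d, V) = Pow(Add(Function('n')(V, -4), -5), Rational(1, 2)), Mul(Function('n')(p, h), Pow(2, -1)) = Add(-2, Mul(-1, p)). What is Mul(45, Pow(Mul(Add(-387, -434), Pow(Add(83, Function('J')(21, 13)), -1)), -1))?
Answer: Add(Rational(-3735, 821), Mul(Rational(-45, 821), I, Pow(35, Rational(1, 2)))) ≈ Add(-4.5493, Mul(-0.32427, I))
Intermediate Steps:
Function('n')(p, h) = Add(-4, Mul(-2, p)) (Function('n')(p, h) = Mul(2, Add(-2, Mul(-1, p))) = Add(-4, Mul(-2, p)))
Function('J')(d, V) = Pow(Add(-9, Mul(-2, V)), Rational(1, 2)) (Function('J')(d, V) = Pow(Add(Add(-4, Mul(-2, V)), -5), Rational(1, 2)) = Pow(Add(-9, Mul(-2, V)), Rational(1, 2)))
Mul(45, Pow(Mul(Add(-387, -434), Pow(Add(83, Function('J')(21, 13)), -1)), -1)) = Mul(45, Pow(Mul(Add(-387, -434), Pow(Add(83, Pow(Add(-9, Mul(-2, 13)), Rational(1, 2))), -1)), -1)) = Mul(45, Pow(Mul(-821, Pow(Add(83, Pow(Add(-9, -26), Rational(1, 2))), -1)), -1)) = Mul(45, Pow(Mul(-821, Pow(Add(83, Pow(-35, Rational(1, 2))), -1)), -1)) = Mul(45, Pow(Mul(-821, Pow(Add(83, Mul(I, Pow(35, Rational(1, 2)))), -1)), -1)) = Mul(45, Add(Rational(-83, 821), Mul(Rational(-1, 821), I, Pow(35, Rational(1, 2))))) = Add(Rational(-3735, 821), Mul(Rational(-45, 821), I, Pow(35, Rational(1, 2))))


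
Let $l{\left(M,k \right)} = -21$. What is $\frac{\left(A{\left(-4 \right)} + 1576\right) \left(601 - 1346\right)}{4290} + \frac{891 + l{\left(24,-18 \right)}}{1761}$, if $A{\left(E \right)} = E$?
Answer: $- \frac{22873836}{83941} \approx -272.5$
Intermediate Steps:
$\frac{\left(A{\left(-4 \right)} + 1576\right) \left(601 - 1346\right)}{4290} + \frac{891 + l{\left(24,-18 \right)}}{1761} = \frac{\left(-4 + 1576\right) \left(601 - 1346\right)}{4290} + \frac{891 - 21}{1761} = 1572 \left(-745\right) \frac{1}{4290} + 870 \cdot \frac{1}{1761} = \left(-1171140\right) \frac{1}{4290} + \frac{290}{587} = - \frac{39038}{143} + \frac{290}{587} = - \frac{22873836}{83941}$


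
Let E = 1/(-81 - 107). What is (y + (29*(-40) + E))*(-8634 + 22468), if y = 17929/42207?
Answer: -63644521353455/3967458 ≈ -1.6042e+7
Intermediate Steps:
y = 17929/42207 (y = 17929*(1/42207) = 17929/42207 ≈ 0.42479)
E = -1/188 (E = 1/(-188) = -1/188 ≈ -0.0053191)
(y + (29*(-40) + E))*(-8634 + 22468) = (17929/42207 + (29*(-40) - 1/188))*(-8634 + 22468) = (17929/42207 + (-1160 - 1/188))*13834 = (17929/42207 - 218081/188)*13834 = -9201174115/7934916*13834 = -63644521353455/3967458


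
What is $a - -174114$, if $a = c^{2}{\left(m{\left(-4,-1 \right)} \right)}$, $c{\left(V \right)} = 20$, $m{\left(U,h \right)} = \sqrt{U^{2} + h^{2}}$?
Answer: $174514$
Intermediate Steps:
$a = 400$ ($a = 20^{2} = 400$)
$a - -174114 = 400 - -174114 = 400 + 174114 = 174514$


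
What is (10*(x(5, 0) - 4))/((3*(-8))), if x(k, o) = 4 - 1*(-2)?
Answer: -⅚ ≈ -0.83333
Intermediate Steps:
x(k, o) = 6 (x(k, o) = 4 + 2 = 6)
(10*(x(5, 0) - 4))/((3*(-8))) = (10*(6 - 4))/((3*(-8))) = (10*2)/(-24) = 20*(-1/24) = -⅚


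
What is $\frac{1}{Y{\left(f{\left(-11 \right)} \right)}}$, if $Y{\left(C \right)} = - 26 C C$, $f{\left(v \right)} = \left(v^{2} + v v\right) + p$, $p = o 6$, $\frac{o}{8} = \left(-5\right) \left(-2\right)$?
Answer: $- \frac{1}{13553384} \approx -7.3782 \cdot 10^{-8}$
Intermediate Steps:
$o = 80$ ($o = 8 \left(\left(-5\right) \left(-2\right)\right) = 8 \cdot 10 = 80$)
$p = 480$ ($p = 80 \cdot 6 = 480$)
$f{\left(v \right)} = 480 + 2 v^{2}$ ($f{\left(v \right)} = \left(v^{2} + v v\right) + 480 = \left(v^{2} + v^{2}\right) + 480 = 2 v^{2} + 480 = 480 + 2 v^{2}$)
$Y{\left(C \right)} = - 26 C^{2}$
$\frac{1}{Y{\left(f{\left(-11 \right)} \right)}} = \frac{1}{\left(-26\right) \left(480 + 2 \left(-11\right)^{2}\right)^{2}} = \frac{1}{\left(-26\right) \left(480 + 2 \cdot 121\right)^{2}} = \frac{1}{\left(-26\right) \left(480 + 242\right)^{2}} = \frac{1}{\left(-26\right) 722^{2}} = \frac{1}{\left(-26\right) 521284} = \frac{1}{-13553384} = - \frac{1}{13553384}$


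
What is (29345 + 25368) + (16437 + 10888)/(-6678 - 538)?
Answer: 394781683/7216 ≈ 54709.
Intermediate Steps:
(29345 + 25368) + (16437 + 10888)/(-6678 - 538) = 54713 + 27325/(-7216) = 54713 + 27325*(-1/7216) = 54713 - 27325/7216 = 394781683/7216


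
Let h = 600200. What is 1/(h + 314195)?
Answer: 1/914395 ≈ 1.0936e-6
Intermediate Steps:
1/(h + 314195) = 1/(600200 + 314195) = 1/914395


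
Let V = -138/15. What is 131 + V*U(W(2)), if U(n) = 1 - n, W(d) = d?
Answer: 701/5 ≈ 140.20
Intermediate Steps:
V = -46/5 (V = -138*1/15 = -46/5 ≈ -9.2000)
131 + V*U(W(2)) = 131 - 46*(1 - 1*2)/5 = 131 - 46*(1 - 2)/5 = 131 - 46/5*(-1) = 131 + 46/5 = 701/5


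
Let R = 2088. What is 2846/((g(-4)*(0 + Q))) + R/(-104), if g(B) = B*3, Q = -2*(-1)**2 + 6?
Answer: -24763/312 ≈ -79.369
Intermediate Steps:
Q = 4 (Q = -2*1 + 6 = -2 + 6 = 4)
g(B) = 3*B
2846/((g(-4)*(0 + Q))) + R/(-104) = 2846/(((3*(-4))*(0 + 4))) + 2088/(-104) = 2846/((-12*4)) + 2088*(-1/104) = 2846/(-48) - 261/13 = 2846*(-1/48) - 261/13 = -1423/24 - 261/13 = -24763/312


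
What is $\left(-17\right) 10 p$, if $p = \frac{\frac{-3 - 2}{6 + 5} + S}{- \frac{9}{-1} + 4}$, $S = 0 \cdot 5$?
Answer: $\frac{850}{143} \approx 5.9441$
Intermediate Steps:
$S = 0$
$p = - \frac{5}{143}$ ($p = \frac{\frac{-3 - 2}{6 + 5} + 0}{- \frac{9}{-1} + 4} = \frac{- \frac{5}{11} + 0}{\left(-9\right) \left(-1\right) + 4} = \frac{\left(-5\right) \frac{1}{11} + 0}{9 + 4} = \frac{- \frac{5}{11} + 0}{13} = \left(- \frac{5}{11}\right) \frac{1}{13} = - \frac{5}{143} \approx -0.034965$)
$\left(-17\right) 10 p = \left(-17\right) 10 \left(- \frac{5}{143}\right) = \left(-170\right) \left(- \frac{5}{143}\right) = \frac{850}{143}$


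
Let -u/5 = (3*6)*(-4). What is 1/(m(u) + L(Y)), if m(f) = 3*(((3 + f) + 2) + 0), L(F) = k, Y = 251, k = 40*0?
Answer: 1/1095 ≈ 0.00091324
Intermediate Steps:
k = 0
u = 360 (u = -5*3*6*(-4) = -90*(-4) = -5*(-72) = 360)
L(F) = 0
m(f) = 15 + 3*f (m(f) = 3*((5 + f) + 0) = 3*(5 + f) = 15 + 3*f)
1/(m(u) + L(Y)) = 1/((15 + 3*360) + 0) = 1/((15 + 1080) + 0) = 1/(1095 + 0) = 1/1095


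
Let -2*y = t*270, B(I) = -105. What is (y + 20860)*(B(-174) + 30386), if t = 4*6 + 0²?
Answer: 533551220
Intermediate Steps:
t = 24 (t = 24 + 0 = 24)
y = -3240 (y = -12*270 = -½*6480 = -3240)
(y + 20860)*(B(-174) + 30386) = (-3240 + 20860)*(-105 + 30386) = 17620*30281 = 533551220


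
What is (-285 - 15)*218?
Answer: -65400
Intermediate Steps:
(-285 - 15)*218 = -300*218 = -65400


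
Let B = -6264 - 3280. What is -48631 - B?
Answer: -39087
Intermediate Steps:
B = -9544
-48631 - B = -48631 - 1*(-9544) = -48631 + 9544 = -39087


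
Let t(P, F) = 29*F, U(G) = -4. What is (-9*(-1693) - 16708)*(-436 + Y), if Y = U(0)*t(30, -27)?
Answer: -3965816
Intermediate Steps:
Y = 3132 (Y = -116*(-27) = -4*(-783) = 3132)
(-9*(-1693) - 16708)*(-436 + Y) = (-9*(-1693) - 16708)*(-436 + 3132) = (15237 - 16708)*2696 = -1471*2696 = -3965816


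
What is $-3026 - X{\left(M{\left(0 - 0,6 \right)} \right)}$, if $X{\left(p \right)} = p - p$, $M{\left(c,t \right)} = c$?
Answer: $-3026$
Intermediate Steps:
$X{\left(p \right)} = 0$
$-3026 - X{\left(M{\left(0 - 0,6 \right)} \right)} = -3026 - 0 = -3026 + 0 = -3026$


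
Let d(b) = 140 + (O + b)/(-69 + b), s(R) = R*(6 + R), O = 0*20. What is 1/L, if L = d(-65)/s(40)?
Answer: 49312/3765 ≈ 13.097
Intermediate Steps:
O = 0
d(b) = 140 + b/(-69 + b) (d(b) = 140 + (0 + b)/(-69 + b) = 140 + b/(-69 + b))
L = 3765/49312 (L = (3*(-3220 + 47*(-65))/(-69 - 65))/((40*(6 + 40))) = (3*(-3220 - 3055)/(-134))/((40*46)) = (3*(-1/134)*(-6275))/1840 = (18825/134)*(1/1840) = 3765/49312 ≈ 0.076351)
1/L = 1/(3765/49312) = 49312/3765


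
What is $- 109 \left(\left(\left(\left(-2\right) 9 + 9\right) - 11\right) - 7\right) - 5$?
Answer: $2938$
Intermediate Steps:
$- 109 \left(\left(\left(\left(-2\right) 9 + 9\right) - 11\right) - 7\right) - 5 = - 109 \left(\left(\left(-18 + 9\right) - 11\right) - 7\right) - 5 = - 109 \left(\left(-9 - 11\right) - 7\right) - 5 = - 109 \left(-20 - 7\right) - 5 = \left(-109\right) \left(-27\right) - 5 = 2943 - 5 = 2938$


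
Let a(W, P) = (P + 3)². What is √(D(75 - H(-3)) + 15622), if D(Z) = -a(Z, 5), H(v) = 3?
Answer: √15558 ≈ 124.73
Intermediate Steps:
a(W, P) = (3 + P)²
D(Z) = -64 (D(Z) = -(3 + 5)² = -1*8² = -1*64 = -64)
√(D(75 - H(-3)) + 15622) = √(-64 + 15622) = √15558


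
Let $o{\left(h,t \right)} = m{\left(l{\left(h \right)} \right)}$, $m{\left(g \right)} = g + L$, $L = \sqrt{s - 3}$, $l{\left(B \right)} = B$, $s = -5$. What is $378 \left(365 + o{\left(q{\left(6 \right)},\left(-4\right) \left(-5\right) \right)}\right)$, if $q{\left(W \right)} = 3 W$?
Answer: $144774 + 756 i \sqrt{2} \approx 1.4477 \cdot 10^{5} + 1069.1 i$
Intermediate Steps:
$L = 2 i \sqrt{2}$ ($L = \sqrt{-5 - 3} = \sqrt{-8} = 2 i \sqrt{2} \approx 2.8284 i$)
$m{\left(g \right)} = g + 2 i \sqrt{2}$
$o{\left(h,t \right)} = h + 2 i \sqrt{2}$
$378 \left(365 + o{\left(q{\left(6 \right)},\left(-4\right) \left(-5\right) \right)}\right) = 378 \left(365 + \left(3 \cdot 6 + 2 i \sqrt{2}\right)\right) = 378 \left(365 + \left(18 + 2 i \sqrt{2}\right)\right) = 378 \left(383 + 2 i \sqrt{2}\right) = 144774 + 756 i \sqrt{2}$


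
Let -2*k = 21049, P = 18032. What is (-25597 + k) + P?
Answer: -36179/2 ≈ -18090.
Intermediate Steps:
k = -21049/2 (k = -½*21049 = -21049/2 ≈ -10525.)
(-25597 + k) + P = (-25597 - 21049/2) + 18032 = -72243/2 + 18032 = -36179/2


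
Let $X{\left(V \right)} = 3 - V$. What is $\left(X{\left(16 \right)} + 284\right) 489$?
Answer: $132519$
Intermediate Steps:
$\left(X{\left(16 \right)} + 284\right) 489 = \left(\left(3 - 16\right) + 284\right) 489 = \left(-13 + 284\right) 489 = 271 \cdot 489 = 132519$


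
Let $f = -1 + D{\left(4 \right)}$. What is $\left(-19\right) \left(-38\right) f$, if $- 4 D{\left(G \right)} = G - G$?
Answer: $-722$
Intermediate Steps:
$D{\left(G \right)} = 0$ ($D{\left(G \right)} = - \frac{G - G}{4} = \left(- \frac{1}{4}\right) 0 = 0$)
$f = -1$ ($f = -1 + 0 = -1$)
$\left(-19\right) \left(-38\right) f = \left(-19\right) \left(-38\right) \left(-1\right) = 722 \left(-1\right) = -722$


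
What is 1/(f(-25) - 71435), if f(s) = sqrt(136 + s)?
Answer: -71435/5102959114 - sqrt(111)/5102959114 ≈ -1.4001e-5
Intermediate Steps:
1/(f(-25) - 71435) = 1/(sqrt(136 - 25) - 71435) = 1/(sqrt(111) - 71435) = 1/(-71435 + sqrt(111))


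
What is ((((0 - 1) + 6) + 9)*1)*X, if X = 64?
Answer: 896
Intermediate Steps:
((((0 - 1) + 6) + 9)*1)*X = ((((0 - 1) + 6) + 9)*1)*64 = (((-1 + 6) + 9)*1)*64 = ((5 + 9)*1)*64 = (14*1)*64 = 14*64 = 896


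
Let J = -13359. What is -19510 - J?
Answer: -6151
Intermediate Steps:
-19510 - J = -19510 - 1*(-13359) = -19510 + 13359 = -6151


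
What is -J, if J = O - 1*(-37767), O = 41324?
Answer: -79091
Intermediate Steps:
J = 79091 (J = 41324 - 1*(-37767) = 41324 + 37767 = 79091)
-J = -1*79091 = -79091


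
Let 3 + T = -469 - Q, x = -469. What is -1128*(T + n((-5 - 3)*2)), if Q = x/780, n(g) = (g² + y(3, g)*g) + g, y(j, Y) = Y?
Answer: -1803766/65 ≈ -27750.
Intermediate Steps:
n(g) = g + 2*g² (n(g) = (g² + g*g) + g = (g² + g²) + g = 2*g² + g = g + 2*g²)
Q = -469/780 ≈ -0.60128
T = -367691/780 (T = -3 + (-469 - 1*(-469/780)) = -3 + (-469 + 469/780) = -3 - 365351/780 = -367691/780 ≈ -471.40)
-1128*(T + n((-5 - 3)*2)) = -1128*(-367691/780 + ((-5 - 3)*2)*(1 + 2*((-5 - 3)*2))) = -1128*(-367691/780 + (-8*2)*(1 + 2*(-8*2))) = -1128*(-367691/780 - 16*(1 + 2*(-16))) = -1128*(-367691/780 - 16*(1 - 32)) = -1128*(-367691/780 - 16*(-31)) = -1128*(-367691/780 + 496) = -1128*19189/780 = -1803766/65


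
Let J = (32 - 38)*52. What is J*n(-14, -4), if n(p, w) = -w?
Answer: -1248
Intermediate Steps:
J = -312 (J = -6*52 = -312)
J*n(-14, -4) = -(-312)*(-4) = -312*4 = -1248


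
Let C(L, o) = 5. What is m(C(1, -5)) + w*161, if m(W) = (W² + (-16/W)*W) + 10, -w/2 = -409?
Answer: 131717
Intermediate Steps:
w = 818 (w = -2*(-409) = 818)
m(W) = -6 + W² (m(W) = (W² - 16) + 10 = (-16 + W²) + 10 = -6 + W²)
m(C(1, -5)) + w*161 = (-6 + 5²) + 818*161 = (-6 + 25) + 131698 = 19 + 131698 = 131717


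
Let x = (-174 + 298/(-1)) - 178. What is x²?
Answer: 422500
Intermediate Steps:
x = -650 (x = (-174 + 298*(-1)) - 178 = (-174 - 298) - 178 = -472 - 178 = -650)
x² = (-650)² = 422500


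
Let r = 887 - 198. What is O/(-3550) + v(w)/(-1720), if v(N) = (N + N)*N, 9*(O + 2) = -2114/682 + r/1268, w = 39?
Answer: -1050233084057/594036253800 ≈ -1.7680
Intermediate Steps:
r = 689
O = -8888311/3891492 (O = -2 + (-2114/682 + 689/1268)/9 = -2 + (-2114*1/682 + 689*(1/1268))/9 = -2 + (-1057/341 + 689/1268)/9 = -2 + (⅑)*(-1105327/432388) = -2 - 1105327/3891492 = -8888311/3891492 ≈ -2.2840)
v(N) = 2*N² (v(N) = (2*N)*N = 2*N²)
O/(-3550) + v(w)/(-1720) = -8888311/3891492/(-3550) + (2*39²)/(-1720) = -8888311/3891492*(-1/3550) + (2*1521)*(-1/1720) = 8888311/13814796600 + 3042*(-1/1720) = 8888311/13814796600 - 1521/860 = -1050233084057/594036253800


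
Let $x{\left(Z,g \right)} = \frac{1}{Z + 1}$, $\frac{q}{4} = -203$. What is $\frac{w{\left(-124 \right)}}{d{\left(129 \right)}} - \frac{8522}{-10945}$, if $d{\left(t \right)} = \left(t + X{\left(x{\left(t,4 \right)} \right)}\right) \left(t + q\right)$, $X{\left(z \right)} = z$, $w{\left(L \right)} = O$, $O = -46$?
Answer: $\frac{97681492646}{125370520385} \approx 0.77914$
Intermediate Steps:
$q = -812$ ($q = 4 \left(-203\right) = -812$)
$w{\left(L \right)} = -46$
$x{\left(Z,g \right)} = \frac{1}{1 + Z}$
$d{\left(t \right)} = \left(-812 + t\right) \left(t + \frac{1}{1 + t}\right)$ ($d{\left(t \right)} = \left(t + \frac{1}{1 + t}\right) \left(t - 812\right) = \left(t + \frac{1}{1 + t}\right) \left(-812 + t\right) = \left(-812 + t\right) \left(t + \frac{1}{1 + t}\right)$)
$\frac{w{\left(-124 \right)}}{d{\left(129 \right)}} - \frac{8522}{-10945} = - \frac{46}{\frac{1}{1 + 129} \left(-812 + 129 + 129 \left(1 + 129\right) \left(-812 + 129\right)\right)} - \frac{8522}{-10945} = - \frac{46}{\frac{1}{130} \left(-812 + 129 + 129 \cdot 130 \left(-683\right)\right)} - - \frac{8522}{10945} = - \frac{46}{\frac{1}{130} \left(-812 + 129 - 11453910\right)} + \frac{8522}{10945} = - \frac{46}{\frac{1}{130} \left(-11454593\right)} + \frac{8522}{10945} = - \frac{46}{- \frac{11454593}{130}} + \frac{8522}{10945} = \left(-46\right) \left(- \frac{130}{11454593}\right) + \frac{8522}{10945} = \frac{5980}{11454593} + \frac{8522}{10945} = \frac{97681492646}{125370520385}$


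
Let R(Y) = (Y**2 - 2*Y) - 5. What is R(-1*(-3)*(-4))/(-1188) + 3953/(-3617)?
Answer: -5285735/4296996 ≈ -1.2301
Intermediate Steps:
R(Y) = -5 + Y**2 - 2*Y
R(-1*(-3)*(-4))/(-1188) + 3953/(-3617) = (-5 + (-1*(-3)*(-4))**2 - 2*(-1*(-3))*(-4))/(-1188) + 3953/(-3617) = (-5 + (3*(-4))**2 - 6*(-4))*(-1/1188) + 3953*(-1/3617) = (-5 + (-12)**2 - 2*(-12))*(-1/1188) - 3953/3617 = (-5 + 144 + 24)*(-1/1188) - 3953/3617 = 163*(-1/1188) - 3953/3617 = -163/1188 - 3953/3617 = -5285735/4296996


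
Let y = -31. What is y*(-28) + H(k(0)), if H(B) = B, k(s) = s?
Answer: 868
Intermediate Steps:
y*(-28) + H(k(0)) = -31*(-28) + 0 = 868 + 0 = 868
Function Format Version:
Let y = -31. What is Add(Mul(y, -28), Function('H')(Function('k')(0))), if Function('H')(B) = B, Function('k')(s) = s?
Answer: 868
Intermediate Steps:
Add(Mul(y, -28), Function('H')(Function('k')(0))) = Add(Mul(-31, -28), 0) = Add(868, 0) = 868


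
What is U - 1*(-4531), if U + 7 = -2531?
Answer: 1993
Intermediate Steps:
U = -2538 (U = -7 - 2531 = -2538)
U - 1*(-4531) = -2538 - 1*(-4531) = -2538 + 4531 = 1993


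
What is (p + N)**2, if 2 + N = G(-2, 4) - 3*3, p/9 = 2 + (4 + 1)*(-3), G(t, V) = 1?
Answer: 16129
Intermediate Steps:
p = -117 (p = 9*(2 + (4 + 1)*(-3)) = 9*(2 + 5*(-3)) = 9*(2 - 15) = 9*(-13) = -117)
N = -10 (N = -2 + (1 - 3*3) = -2 + (1 - 9) = -2 - 8 = -10)
(p + N)**2 = (-117 - 10)**2 = (-127)**2 = 16129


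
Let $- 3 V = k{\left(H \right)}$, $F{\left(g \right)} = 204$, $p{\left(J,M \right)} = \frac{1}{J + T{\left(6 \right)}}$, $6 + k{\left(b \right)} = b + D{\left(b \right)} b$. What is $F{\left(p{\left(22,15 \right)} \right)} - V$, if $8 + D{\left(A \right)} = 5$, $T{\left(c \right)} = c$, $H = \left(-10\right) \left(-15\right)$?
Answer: $102$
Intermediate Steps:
$H = 150$
$D{\left(A \right)} = -3$ ($D{\left(A \right)} = -8 + 5 = -3$)
$k{\left(b \right)} = -6 - 2 b$ ($k{\left(b \right)} = -6 + \left(b - 3 b\right) = -6 - 2 b$)
$p{\left(J,M \right)} = \frac{1}{6 + J}$ ($p{\left(J,M \right)} = \frac{1}{J + 6} = \frac{1}{6 + J}$)
$V = 102$ ($V = - \frac{-6 - 300}{3} = \left(- \frac{1}{3}\right) \left(-306\right) = 102$)
$F{\left(p{\left(22,15 \right)} \right)} - V = 204 - 102 = 102$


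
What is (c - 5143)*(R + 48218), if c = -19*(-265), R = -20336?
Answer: -3011256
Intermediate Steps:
c = 5035
(c - 5143)*(R + 48218) = (5035 - 5143)*(-20336 + 48218) = -108*27882 = -3011256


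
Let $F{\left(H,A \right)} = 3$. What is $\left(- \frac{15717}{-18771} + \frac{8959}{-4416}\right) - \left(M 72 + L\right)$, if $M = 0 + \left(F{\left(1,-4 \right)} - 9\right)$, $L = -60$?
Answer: $\frac{13561487665}{27630912} \approx 490.81$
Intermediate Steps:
$M = -6$ ($M = 0 + \left(3 - 9\right) = 0 - 6 = -6$)
$\left(- \frac{15717}{-18771} + \frac{8959}{-4416}\right) - \left(M 72 + L\right) = \left(- \frac{15717}{-18771} + \frac{8959}{-4416}\right) - \left(\left(-6\right) 72 - 60\right) = \left(\left(-15717\right) \left(- \frac{1}{18771}\right) + 8959 \left(- \frac{1}{4416}\right)\right) - \left(-432 - 60\right) = \left(\frac{5239}{6257} - \frac{8959}{4416}\right) - -492 = - \frac{32921039}{27630912} + 492 = \frac{13561487665}{27630912}$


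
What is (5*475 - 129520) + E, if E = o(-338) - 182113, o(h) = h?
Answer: -309596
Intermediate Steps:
E = -182451 (E = -338 - 182113 = -182451)
(5*475 - 129520) + E = (5*475 - 129520) - 182451 = (2375 - 129520) - 182451 = -127145 - 182451 = -309596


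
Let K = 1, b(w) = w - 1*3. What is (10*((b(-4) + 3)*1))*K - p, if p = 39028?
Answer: -39068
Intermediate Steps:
b(w) = -3 + w (b(w) = w - 3 = -3 + w)
(10*((b(-4) + 3)*1))*K - p = (10*(((-3 - 4) + 3)*1))*1 - 1*39028 = (10*((-7 + 3)*1))*1 - 39028 = (10*(-4*1))*1 - 39028 = (10*(-4))*1 - 39028 = -40*1 - 39028 = -40 - 39028 = -39068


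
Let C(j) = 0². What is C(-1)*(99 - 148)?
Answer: 0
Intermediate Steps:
C(j) = 0
C(-1)*(99 - 148) = 0*(99 - 148) = 0*(-49) = 0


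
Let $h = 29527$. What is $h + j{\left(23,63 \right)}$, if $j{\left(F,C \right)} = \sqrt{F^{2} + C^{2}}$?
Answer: $29527 + \sqrt{4498} \approx 29594.0$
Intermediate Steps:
$j{\left(F,C \right)} = \sqrt{C^{2} + F^{2}}$
$h + j{\left(23,63 \right)} = 29527 + \sqrt{63^{2} + 23^{2}} = 29527 + \sqrt{3969 + 529} = 29527 + \sqrt{4498}$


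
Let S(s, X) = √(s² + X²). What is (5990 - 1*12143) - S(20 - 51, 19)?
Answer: -6153 - √1322 ≈ -6189.4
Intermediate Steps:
S(s, X) = √(X² + s²)
(5990 - 1*12143) - S(20 - 51, 19) = (5990 - 1*12143) - √(19² + (20 - 51)²) = (5990 - 12143) - √(361 + (-31)²) = -6153 - √(361 + 961) = -6153 - √1322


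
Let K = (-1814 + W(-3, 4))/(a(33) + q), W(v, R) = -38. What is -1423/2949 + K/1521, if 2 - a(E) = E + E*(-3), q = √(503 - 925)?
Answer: (-721461*√422 + 50879864*I)/(1495143*(√422 - 68*I)) ≈ -0.49895 + 0.004957*I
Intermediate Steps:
q = I*√422 (q = √(-422) = I*√422 ≈ 20.543*I)
a(E) = 2 + 2*E (a(E) = 2 - (E + E*(-3)) = 2 - (E - 3*E) = 2 - (-2)*E = 2 + 2*E)
K = -1852/(68 + I*√422) (K = (-1814 - 38)/((2 + 2*33) + I*√422) = -1852/((2 + 66) + I*√422) = -1852/(68 + I*√422) ≈ -24.958 + 7.5396*I)
-1423/2949 + K/1521 = -1423/2949 + (-62968/2523 + 926*I*√422/2523)/1521 = -1423*1/2949 + (-62968/2523 + 926*I*√422/2523)*(1/1521) = -1423/2949 + (-62968/3837483 + 926*I*√422/3837483) = -1882143647/3772245789 + 926*I*√422/3837483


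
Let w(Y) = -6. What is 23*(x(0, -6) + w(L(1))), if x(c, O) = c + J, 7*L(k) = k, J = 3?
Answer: -69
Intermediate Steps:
L(k) = k/7
x(c, O) = 3 + c (x(c, O) = c + 3 = 3 + c)
23*(x(0, -6) + w(L(1))) = 23*((3 + 0) - 6) = 23*(3 - 6) = 23*(-3) = -69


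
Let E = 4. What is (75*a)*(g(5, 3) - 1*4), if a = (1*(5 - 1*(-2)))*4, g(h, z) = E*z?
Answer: 16800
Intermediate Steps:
g(h, z) = 4*z
a = 28 (a = (1*(5 + 2))*4 = (1*7)*4 = 7*4 = 28)
(75*a)*(g(5, 3) - 1*4) = (75*28)*(4*3 - 1*4) = 2100*(12 - 4) = 2100*8 = 16800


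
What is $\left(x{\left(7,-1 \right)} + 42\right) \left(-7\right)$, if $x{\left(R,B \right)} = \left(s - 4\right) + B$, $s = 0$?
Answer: $-259$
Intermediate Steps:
$x{\left(R,B \right)} = -4 + B$ ($x{\left(R,B \right)} = \left(0 - 4\right) + B = -4 + B$)
$\left(x{\left(7,-1 \right)} + 42\right) \left(-7\right) = \left(\left(-4 - 1\right) + 42\right) \left(-7\right) = \left(-5 + 42\right) \left(-7\right) = 37 \left(-7\right) = -259$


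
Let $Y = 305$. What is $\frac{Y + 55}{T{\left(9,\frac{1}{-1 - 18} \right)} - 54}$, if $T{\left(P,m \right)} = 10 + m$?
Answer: $- \frac{760}{93} \approx -8.172$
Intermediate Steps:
$\frac{Y + 55}{T{\left(9,\frac{1}{-1 - 18} \right)} - 54} = \frac{305 + 55}{\left(10 + \frac{1}{-1 - 18}\right) - 54} = \frac{360}{\left(10 + \frac{1}{-19}\right) - 54} = \frac{360}{\left(10 - \frac{1}{19}\right) - 54} = \frac{360}{\frac{189}{19} - 54} = \frac{360}{- \frac{837}{19}} = 360 \left(- \frac{19}{837}\right) = - \frac{760}{93}$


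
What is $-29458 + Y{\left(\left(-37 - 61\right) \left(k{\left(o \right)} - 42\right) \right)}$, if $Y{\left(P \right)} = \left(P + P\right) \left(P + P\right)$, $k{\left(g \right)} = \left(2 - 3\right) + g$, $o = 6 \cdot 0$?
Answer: $71001726$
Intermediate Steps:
$o = 0$
$k{\left(g \right)} = -1 + g$
$Y{\left(P \right)} = 4 P^{2}$ ($Y{\left(P \right)} = 2 P 2 P = 4 P^{2}$)
$-29458 + Y{\left(\left(-37 - 61\right) \left(k{\left(o \right)} - 42\right) \right)} = -29458 + 4 \left(\left(-37 - 61\right) \left(\left(-1 + 0\right) - 42\right)\right)^{2} = -29458 + 4 \left(- 98 \left(-1 - 42\right)\right)^{2} = -29458 + 4 \left(\left(-98\right) \left(-43\right)\right)^{2} = -29458 + 4 \cdot 4214^{2} = -29458 + 4 \cdot 17757796 = -29458 + 71031184 = 71001726$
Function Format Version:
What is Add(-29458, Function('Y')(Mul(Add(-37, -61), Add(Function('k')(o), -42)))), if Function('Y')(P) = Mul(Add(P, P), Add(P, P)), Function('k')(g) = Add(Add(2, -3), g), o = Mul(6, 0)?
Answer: 71001726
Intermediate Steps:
o = 0
Function('k')(g) = Add(-1, g)
Function('Y')(P) = Mul(4, Pow(P, 2)) (Function('Y')(P) = Mul(Mul(2, P), Mul(2, P)) = Mul(4, Pow(P, 2)))
Add(-29458, Function('Y')(Mul(Add(-37, -61), Add(Function('k')(o), -42)))) = Add(-29458, Mul(4, Pow(Mul(Add(-37, -61), Add(Add(-1, 0), -42)), 2))) = Add(-29458, Mul(4, Pow(Mul(-98, Add(-1, -42)), 2))) = Add(-29458, Mul(4, Pow(Mul(-98, -43), 2))) = Add(-29458, Mul(4, Pow(4214, 2))) = Add(-29458, Mul(4, 17757796)) = Add(-29458, 71031184) = 71001726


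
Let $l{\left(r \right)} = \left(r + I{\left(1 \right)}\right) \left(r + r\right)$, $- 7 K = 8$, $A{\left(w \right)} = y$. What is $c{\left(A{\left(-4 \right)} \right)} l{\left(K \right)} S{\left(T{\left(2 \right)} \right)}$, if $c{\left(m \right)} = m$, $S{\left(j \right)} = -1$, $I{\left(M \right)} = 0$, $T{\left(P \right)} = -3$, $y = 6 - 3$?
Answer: $- \frac{384}{49} \approx -7.8367$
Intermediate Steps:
$y = 3$ ($y = 6 - 3 = 3$)
$A{\left(w \right)} = 3$
$K = - \frac{8}{7}$ ($K = \left(- \frac{1}{7}\right) 8 = - \frac{8}{7} \approx -1.1429$)
$l{\left(r \right)} = 2 r^{2}$ ($l{\left(r \right)} = \left(r + 0\right) \left(r + r\right) = r 2 r = 2 r^{2}$)
$c{\left(A{\left(-4 \right)} \right)} l{\left(K \right)} S{\left(T{\left(2 \right)} \right)} = 3 \cdot 2 \left(- \frac{8}{7}\right)^{2} \left(-1\right) = 3 \cdot 2 \cdot \frac{64}{49} \left(-1\right) = 3 \cdot \frac{128}{49} \left(-1\right) = \frac{384}{49} \left(-1\right) = - \frac{384}{49}$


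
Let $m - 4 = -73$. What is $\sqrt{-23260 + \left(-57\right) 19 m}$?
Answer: $\sqrt{51467} \approx 226.86$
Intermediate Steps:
$m = -69$ ($m = 4 - 73 = -69$)
$\sqrt{-23260 + \left(-57\right) 19 m} = \sqrt{-23260 + \left(-57\right) 19 \left(-69\right)} = \sqrt{-23260 - -74727} = \sqrt{-23260 + 74727} = \sqrt{51467}$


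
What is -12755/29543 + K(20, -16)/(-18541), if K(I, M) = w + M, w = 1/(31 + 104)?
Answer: -31862428088/73947163005 ≈ -0.43088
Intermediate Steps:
w = 1/135 ≈ 0.0074074
K(I, M) = 1/135 + M
-12755/29543 + K(20, -16)/(-18541) = -12755/29543 + (1/135 - 16)/(-18541) = -12755*1/29543 - 2159/135*(-1/18541) = -12755/29543 + 2159/2503035 = -31862428088/73947163005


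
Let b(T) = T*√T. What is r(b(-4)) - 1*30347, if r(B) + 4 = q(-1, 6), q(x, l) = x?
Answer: -30352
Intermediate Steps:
b(T) = T^(3/2)
r(B) = -5 (r(B) = -4 - 1 = -5)
r(b(-4)) - 1*30347 = -5 - 1*30347 = -5 - 30347 = -30352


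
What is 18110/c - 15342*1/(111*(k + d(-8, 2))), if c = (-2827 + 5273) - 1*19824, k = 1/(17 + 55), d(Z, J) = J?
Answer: -3247939387/46616485 ≈ -69.674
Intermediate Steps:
k = 1/72 ≈ 0.013889
c = -17378 (c = 2446 - 19824 = -17378)
18110/c - 15342*1/(111*(k + d(-8, 2))) = 18110/(-17378) - 15342*1/(111*(1/72 + 2)) = 18110*(-1/17378) - 15342/(111*(145/72)) = -9055/8689 - 15342/5365/24 = -9055/8689 - 15342*24/5365 = -9055/8689 - 368208/5365 = -3247939387/46616485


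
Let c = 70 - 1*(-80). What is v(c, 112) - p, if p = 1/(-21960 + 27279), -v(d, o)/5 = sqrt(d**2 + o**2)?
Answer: -1/5319 - 10*sqrt(8761) ≈ -936.00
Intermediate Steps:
c = 150 (c = 70 + 80 = 150)
v(d, o) = -5*sqrt(d**2 + o**2)
p = 1/5319 ≈ 0.00018801
v(c, 112) - p = -5*sqrt(150**2 + 112**2) - 1*1/5319 = -5*sqrt(22500 + 12544) - 1/5319 = -10*sqrt(8761) - 1/5319 = -1/5319 - 10*sqrt(8761)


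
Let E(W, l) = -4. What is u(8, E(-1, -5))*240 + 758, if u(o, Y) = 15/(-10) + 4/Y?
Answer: 158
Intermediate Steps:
u(o, Y) = -3/2 + 4/Y (u(o, Y) = 15*(-⅒) + 4/Y = -3/2 + 4/Y)
u(8, E(-1, -5))*240 + 758 = (-3/2 + 4/(-4))*240 + 758 = (-3/2 + 4*(-¼))*240 + 758 = (-3/2 - 1)*240 + 758 = -5/2*240 + 758 = -600 + 758 = 158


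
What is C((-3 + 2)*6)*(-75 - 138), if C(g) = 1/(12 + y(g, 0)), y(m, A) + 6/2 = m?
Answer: -71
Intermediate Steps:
y(m, A) = -3 + m
C(g) = 1/(9 + g) (C(g) = 1/(12 + (-3 + g)) = 1/(9 + g))
C((-3 + 2)*6)*(-75 - 138) = (-75 - 138)/(9 + (-3 + 2)*6) = -213/(9 - 1*6) = -213/(9 - 6) = -213/3 = (1/3)*(-213) = -71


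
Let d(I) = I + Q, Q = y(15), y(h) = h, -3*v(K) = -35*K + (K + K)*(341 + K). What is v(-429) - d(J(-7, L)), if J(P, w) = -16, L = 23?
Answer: -30172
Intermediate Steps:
v(K) = 35*K/3 - 2*K*(341 + K)/3 (v(K) = -(-35*K + (K + K)*(341 + K))/3 = -(-35*K + (2*K)*(341 + K))/3 = -(-35*K + 2*K*(341 + K))/3 = 35*K/3 - 2*K*(341 + K)/3)
Q = 15
d(I) = 15 + I (d(I) = I + 15 = 15 + I)
v(-429) - d(J(-7, L)) = -⅓*(-429)*(647 + 2*(-429)) - (15 - 16) = -⅓*(-429)*(647 - 858) - 1*(-1) = -⅓*(-429)*(-211) + 1 = -30173 + 1 = -30172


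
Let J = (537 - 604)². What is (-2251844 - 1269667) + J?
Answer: -3517022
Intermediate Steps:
J = 4489 (J = (-67)² = 4489)
(-2251844 - 1269667) + J = (-2251844 - 1269667) + 4489 = -3521511 + 4489 = -3517022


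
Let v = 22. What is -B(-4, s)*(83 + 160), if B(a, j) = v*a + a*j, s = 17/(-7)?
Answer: 133164/7 ≈ 19023.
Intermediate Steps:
s = -17/7 (s = 17*(-⅐) = -17/7 ≈ -2.4286)
B(a, j) = 22*a + a*j
-B(-4, s)*(83 + 160) = -(-4*(22 - 17/7))*(83 + 160) = -(-4*137/7)*243 = -(-548)*243/7 = -1*(-133164/7) = 133164/7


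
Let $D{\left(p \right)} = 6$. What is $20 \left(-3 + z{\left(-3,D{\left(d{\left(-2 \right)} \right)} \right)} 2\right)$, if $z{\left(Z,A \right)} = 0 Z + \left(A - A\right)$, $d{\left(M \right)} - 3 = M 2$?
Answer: $-60$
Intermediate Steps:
$d{\left(M \right)} = 3 + 2 M$ ($d{\left(M \right)} = 3 + M 2 = 3 + 2 M$)
$z{\left(Z,A \right)} = 0$ ($z{\left(Z,A \right)} = 0 + 0 = 0$)
$20 \left(-3 + z{\left(-3,D{\left(d{\left(-2 \right)} \right)} \right)} 2\right) = 20 \left(-3 + 0 \cdot 2\right) = 20 \left(-3 + 0\right) = 20 \left(-3\right) = -60$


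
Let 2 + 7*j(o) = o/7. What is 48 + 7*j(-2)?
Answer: 320/7 ≈ 45.714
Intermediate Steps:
j(o) = -2/7 + o/49 (j(o) = -2/7 + (o/7)/7 = -2/7 + o/49)
48 + 7*j(-2) = 48 + 7*(-2/7 + (1/49)*(-2)) = 48 + 7*(-2/7 - 2/49) = 48 + 7*(-16/49) = 48 - 16/7 = 320/7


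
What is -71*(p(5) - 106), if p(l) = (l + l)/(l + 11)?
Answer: 59853/8 ≈ 7481.6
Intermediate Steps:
p(l) = 2*l/(11 + l) (p(l) = (2*l)/(11 + l) = 2*l/(11 + l))
-71*(p(5) - 106) = -71*(2*5/(11 + 5) - 106) = -71*(2*5/16 - 106) = -71*(2*5*(1/16) - 106) = -71*(5/8 - 106) = -71*(-843/8) = 59853/8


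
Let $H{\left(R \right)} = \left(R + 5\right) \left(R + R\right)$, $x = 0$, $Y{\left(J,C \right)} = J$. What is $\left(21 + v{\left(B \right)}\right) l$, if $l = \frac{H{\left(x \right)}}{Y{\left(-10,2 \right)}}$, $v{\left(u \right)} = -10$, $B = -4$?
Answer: $0$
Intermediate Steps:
$H{\left(R \right)} = 2 R \left(5 + R\right)$ ($H{\left(R \right)} = \left(5 + R\right) 2 R = 2 R \left(5 + R\right)$)
$l = 0$ ($l = \frac{2 \cdot 0 \left(5 + 0\right)}{-10} = 2 \cdot 0 \cdot 5 \left(- \frac{1}{10}\right) = 0 \left(- \frac{1}{10}\right) = 0$)
$\left(21 + v{\left(B \right)}\right) l = \left(21 - 10\right) 0 = 11 \cdot 0 = 0$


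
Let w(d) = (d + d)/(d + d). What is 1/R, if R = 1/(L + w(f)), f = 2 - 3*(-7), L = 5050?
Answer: 5051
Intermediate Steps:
f = 23 (f = 2 + 21 = 23)
w(d) = 1 (w(d) = (2*d)/((2*d)) = (2*d)*(1/(2*d)) = 1)
R = 1/5051 (R = 1/(5050 + 1) = 1/5051 ≈ 0.00019798)
1/R = 1/(1/5051) = 5051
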